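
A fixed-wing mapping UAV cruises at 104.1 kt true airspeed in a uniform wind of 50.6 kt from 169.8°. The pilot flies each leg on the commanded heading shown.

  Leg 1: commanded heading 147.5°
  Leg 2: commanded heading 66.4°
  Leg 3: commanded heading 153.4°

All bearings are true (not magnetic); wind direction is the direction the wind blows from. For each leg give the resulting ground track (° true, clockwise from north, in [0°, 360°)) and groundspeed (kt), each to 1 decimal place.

Leg 1: heading 147.5°; drift -18.5° → track 129.0°, groundspeed 60.4 kt
Leg 2: heading 66.4°; drift -23.0° → track 43.4°, groundspeed 125.9 kt
Leg 3: heading 153.4°; drift -14.4° → track 139.0°, groundspeed 57.4 kt

Leg 1: track=129.0°, groundspeed=60.4 kt
Leg 2: track=43.4°, groundspeed=125.9 kt
Leg 3: track=139.0°, groundspeed=57.4 kt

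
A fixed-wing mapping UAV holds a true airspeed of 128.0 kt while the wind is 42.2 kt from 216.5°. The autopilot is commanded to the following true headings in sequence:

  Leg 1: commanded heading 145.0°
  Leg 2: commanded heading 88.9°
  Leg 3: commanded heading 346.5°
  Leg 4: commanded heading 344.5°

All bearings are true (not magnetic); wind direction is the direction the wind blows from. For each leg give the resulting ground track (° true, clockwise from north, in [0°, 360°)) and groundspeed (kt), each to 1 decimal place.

Leg 1: track=125.8°, groundspeed=121.4 kt
Leg 2: track=76.6°, groundspeed=157.3 kt
Leg 3: track=358.3°, groundspeed=158.5 kt
Leg 4: track=356.7°, groundspeed=157.5 kt

Leg 1: heading 145.0°; drift -19.2° → track 125.8°, groundspeed 121.4 kt
Leg 2: heading 88.9°; drift -12.3° → track 76.6°, groundspeed 157.3 kt
Leg 3: heading 346.5°; drift +11.8° → track 358.3°, groundspeed 158.5 kt
Leg 4: heading 344.5°; drift +12.2° → track 356.7°, groundspeed 157.5 kt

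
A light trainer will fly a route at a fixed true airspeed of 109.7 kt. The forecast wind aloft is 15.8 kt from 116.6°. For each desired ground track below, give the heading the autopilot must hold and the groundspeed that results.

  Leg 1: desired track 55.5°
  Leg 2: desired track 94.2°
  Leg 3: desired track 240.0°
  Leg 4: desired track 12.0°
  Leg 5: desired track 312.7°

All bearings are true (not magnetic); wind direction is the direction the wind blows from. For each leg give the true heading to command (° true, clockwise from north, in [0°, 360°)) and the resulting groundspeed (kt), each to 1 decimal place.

Leg 1: desired track 55.5°; wind correction +7.2° → command heading 62.7°, groundspeed 101.2 kt
Leg 2: desired track 94.2°; wind correction +3.1° → command heading 97.3°, groundspeed 94.9 kt
Leg 3: desired track 240.0°; wind correction -6.9° → command heading 233.1°, groundspeed 117.6 kt
Leg 4: desired track 12.0°; wind correction +8.0° → command heading 20.0°, groundspeed 112.6 kt
Leg 5: desired track 312.7°; wind correction +2.3° → command heading 315.0°, groundspeed 124.8 kt

Leg 1: heading=62.7°, groundspeed=101.2 kt
Leg 2: heading=97.3°, groundspeed=94.9 kt
Leg 3: heading=233.1°, groundspeed=117.6 kt
Leg 4: heading=20.0°, groundspeed=112.6 kt
Leg 5: heading=315.0°, groundspeed=124.8 kt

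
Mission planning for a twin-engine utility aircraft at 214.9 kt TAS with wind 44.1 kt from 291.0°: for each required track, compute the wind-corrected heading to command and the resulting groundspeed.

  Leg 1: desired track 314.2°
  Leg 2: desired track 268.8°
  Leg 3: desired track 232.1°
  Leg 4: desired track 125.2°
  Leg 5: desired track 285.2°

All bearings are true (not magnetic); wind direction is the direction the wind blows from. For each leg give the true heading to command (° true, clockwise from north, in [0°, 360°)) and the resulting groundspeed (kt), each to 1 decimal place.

Leg 1: desired track 314.2°; wind correction -4.6° → command heading 309.6°, groundspeed 173.7 kt
Leg 2: desired track 268.8°; wind correction +4.4° → command heading 273.2°, groundspeed 173.4 kt
Leg 3: desired track 232.1°; wind correction +10.1° → command heading 242.2°, groundspeed 188.8 kt
Leg 4: desired track 125.2°; wind correction +2.9° → command heading 128.1°, groundspeed 257.4 kt
Leg 5: desired track 285.2°; wind correction +1.2° → command heading 286.4°, groundspeed 171.0 kt

Leg 1: heading=309.6°, groundspeed=173.7 kt
Leg 2: heading=273.2°, groundspeed=173.4 kt
Leg 3: heading=242.2°, groundspeed=188.8 kt
Leg 4: heading=128.1°, groundspeed=257.4 kt
Leg 5: heading=286.4°, groundspeed=171.0 kt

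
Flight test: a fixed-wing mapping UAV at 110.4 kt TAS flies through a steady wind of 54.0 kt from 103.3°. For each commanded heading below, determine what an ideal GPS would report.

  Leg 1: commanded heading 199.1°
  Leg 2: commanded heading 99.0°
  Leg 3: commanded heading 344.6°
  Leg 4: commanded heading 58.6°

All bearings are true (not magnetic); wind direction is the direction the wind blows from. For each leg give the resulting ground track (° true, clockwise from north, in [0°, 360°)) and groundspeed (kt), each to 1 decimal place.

Leg 1: track=224.0°, groundspeed=127.7 kt
Leg 2: track=94.9°, groundspeed=56.7 kt
Leg 3: track=325.4°, groundspeed=144.3 kt
Leg 4: track=30.8°, groundspeed=81.4 kt

Leg 1: heading 199.1°; drift +24.9° → track 224.0°, groundspeed 127.7 kt
Leg 2: heading 99.0°; drift -4.1° → track 94.9°, groundspeed 56.7 kt
Leg 3: heading 344.6°; drift -19.2° → track 325.4°, groundspeed 144.3 kt
Leg 4: heading 58.6°; drift -27.8° → track 30.8°, groundspeed 81.4 kt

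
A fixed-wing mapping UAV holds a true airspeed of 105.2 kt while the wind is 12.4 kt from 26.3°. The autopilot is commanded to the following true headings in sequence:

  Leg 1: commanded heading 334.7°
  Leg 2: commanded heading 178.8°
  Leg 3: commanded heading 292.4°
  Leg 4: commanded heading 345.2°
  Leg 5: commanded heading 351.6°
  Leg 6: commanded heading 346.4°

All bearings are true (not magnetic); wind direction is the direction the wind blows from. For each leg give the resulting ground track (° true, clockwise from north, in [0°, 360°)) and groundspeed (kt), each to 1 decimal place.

Leg 1: heading 334.7°; drift -5.7° → track 329.0°, groundspeed 98.0 kt
Leg 2: heading 178.8°; drift +2.8° → track 181.6°, groundspeed 116.3 kt
Leg 3: heading 292.4°; drift -6.7° → track 285.7°, groundspeed 106.8 kt
Leg 4: heading 345.2°; drift -4.9° → track 340.3°, groundspeed 96.2 kt
Leg 5: heading 351.6°; drift -4.2° → track 347.4°, groundspeed 95.3 kt
Leg 6: heading 346.4°; drift -4.8° → track 341.6°, groundspeed 96.0 kt

Leg 1: track=329.0°, groundspeed=98.0 kt
Leg 2: track=181.6°, groundspeed=116.3 kt
Leg 3: track=285.7°, groundspeed=106.8 kt
Leg 4: track=340.3°, groundspeed=96.2 kt
Leg 5: track=347.4°, groundspeed=95.3 kt
Leg 6: track=341.6°, groundspeed=96.0 kt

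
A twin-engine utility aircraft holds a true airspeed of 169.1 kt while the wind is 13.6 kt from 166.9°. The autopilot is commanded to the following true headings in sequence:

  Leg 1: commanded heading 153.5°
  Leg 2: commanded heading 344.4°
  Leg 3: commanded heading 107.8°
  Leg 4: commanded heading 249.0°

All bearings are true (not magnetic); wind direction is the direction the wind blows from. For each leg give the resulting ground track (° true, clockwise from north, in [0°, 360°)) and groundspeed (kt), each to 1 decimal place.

Leg 1: track=152.3°, groundspeed=155.9 kt
Leg 2: track=344.6°, groundspeed=182.7 kt
Leg 3: track=103.7°, groundspeed=162.5 kt
Leg 4: track=253.6°, groundspeed=167.8 kt

Leg 1: heading 153.5°; drift -1.2° → track 152.3°, groundspeed 155.9 kt
Leg 2: heading 344.4°; drift +0.2° → track 344.6°, groundspeed 182.7 kt
Leg 3: heading 107.8°; drift -4.1° → track 103.7°, groundspeed 162.5 kt
Leg 4: heading 249.0°; drift +4.6° → track 253.6°, groundspeed 167.8 kt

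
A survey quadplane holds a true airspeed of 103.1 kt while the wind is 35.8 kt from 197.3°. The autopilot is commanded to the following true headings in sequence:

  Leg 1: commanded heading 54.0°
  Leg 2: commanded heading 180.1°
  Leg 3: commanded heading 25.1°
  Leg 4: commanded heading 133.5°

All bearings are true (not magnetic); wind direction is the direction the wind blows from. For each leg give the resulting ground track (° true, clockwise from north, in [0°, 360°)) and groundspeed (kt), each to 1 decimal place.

Leg 1: track=44.8°, groundspeed=133.5 kt
Leg 2: track=171.4°, groundspeed=69.7 kt
Leg 3: track=23.1°, groundspeed=138.7 kt
Leg 4: track=113.3°, groundspeed=93.0 kt

Leg 1: heading 54.0°; drift -9.2° → track 44.8°, groundspeed 133.5 kt
Leg 2: heading 180.1°; drift -8.7° → track 171.4°, groundspeed 69.7 kt
Leg 3: heading 25.1°; drift -2.0° → track 23.1°, groundspeed 138.7 kt
Leg 4: heading 133.5°; drift -20.2° → track 113.3°, groundspeed 93.0 kt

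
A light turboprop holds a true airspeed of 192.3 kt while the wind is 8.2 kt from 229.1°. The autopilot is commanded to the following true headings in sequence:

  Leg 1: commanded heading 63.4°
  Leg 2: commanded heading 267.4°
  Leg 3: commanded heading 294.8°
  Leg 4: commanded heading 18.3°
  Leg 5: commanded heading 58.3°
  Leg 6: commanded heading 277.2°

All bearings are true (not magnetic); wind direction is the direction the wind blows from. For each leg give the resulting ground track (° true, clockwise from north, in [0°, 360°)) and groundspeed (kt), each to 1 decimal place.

Leg 1: heading 63.4°; drift -0.6° → track 62.8°, groundspeed 200.3 kt
Leg 2: heading 267.4°; drift +1.6° → track 269.0°, groundspeed 185.9 kt
Leg 3: heading 294.8°; drift +2.3° → track 297.1°, groundspeed 189.1 kt
Leg 4: heading 18.3°; drift +1.2° → track 19.5°, groundspeed 199.4 kt
Leg 5: heading 58.3°; drift -0.4° → track 57.9°, groundspeed 200.4 kt
Leg 6: heading 277.2°; drift +1.9° → track 279.1°, groundspeed 186.9 kt

Leg 1: track=62.8°, groundspeed=200.3 kt
Leg 2: track=269.0°, groundspeed=185.9 kt
Leg 3: track=297.1°, groundspeed=189.1 kt
Leg 4: track=19.5°, groundspeed=199.4 kt
Leg 5: track=57.9°, groundspeed=200.4 kt
Leg 6: track=279.1°, groundspeed=186.9 kt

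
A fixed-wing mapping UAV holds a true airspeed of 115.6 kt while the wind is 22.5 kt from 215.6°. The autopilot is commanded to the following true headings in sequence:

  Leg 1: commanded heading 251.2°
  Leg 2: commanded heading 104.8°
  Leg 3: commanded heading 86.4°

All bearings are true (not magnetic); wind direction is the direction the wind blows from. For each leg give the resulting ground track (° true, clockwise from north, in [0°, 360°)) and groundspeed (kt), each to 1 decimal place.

Leg 1: heading 251.2°; drift +7.7° → track 258.9°, groundspeed 98.2 kt
Leg 2: heading 104.8°; drift -9.7° → track 95.1°, groundspeed 125.4 kt
Leg 3: heading 86.4°; drift -7.6° → track 78.8°, groundspeed 131.0 kt

Leg 1: track=258.9°, groundspeed=98.2 kt
Leg 2: track=95.1°, groundspeed=125.4 kt
Leg 3: track=78.8°, groundspeed=131.0 kt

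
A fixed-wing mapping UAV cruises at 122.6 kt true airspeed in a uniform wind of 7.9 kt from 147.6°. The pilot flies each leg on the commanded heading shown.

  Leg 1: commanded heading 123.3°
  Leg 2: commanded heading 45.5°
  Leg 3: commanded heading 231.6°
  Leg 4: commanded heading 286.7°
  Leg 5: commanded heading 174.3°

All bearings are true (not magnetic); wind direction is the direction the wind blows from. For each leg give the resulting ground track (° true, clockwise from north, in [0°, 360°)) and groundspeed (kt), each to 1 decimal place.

Leg 1: heading 123.3°; drift -1.6° → track 121.7°, groundspeed 115.4 kt
Leg 2: heading 45.5°; drift -3.6° → track 41.9°, groundspeed 124.5 kt
Leg 3: heading 231.6°; drift +3.7° → track 235.3°, groundspeed 122.0 kt
Leg 4: heading 286.7°; drift +2.3° → track 289.0°, groundspeed 128.7 kt
Leg 5: heading 174.3°; drift +1.8° → track 176.1°, groundspeed 115.6 kt

Leg 1: track=121.7°, groundspeed=115.4 kt
Leg 2: track=41.9°, groundspeed=124.5 kt
Leg 3: track=235.3°, groundspeed=122.0 kt
Leg 4: track=289.0°, groundspeed=128.7 kt
Leg 5: track=176.1°, groundspeed=115.6 kt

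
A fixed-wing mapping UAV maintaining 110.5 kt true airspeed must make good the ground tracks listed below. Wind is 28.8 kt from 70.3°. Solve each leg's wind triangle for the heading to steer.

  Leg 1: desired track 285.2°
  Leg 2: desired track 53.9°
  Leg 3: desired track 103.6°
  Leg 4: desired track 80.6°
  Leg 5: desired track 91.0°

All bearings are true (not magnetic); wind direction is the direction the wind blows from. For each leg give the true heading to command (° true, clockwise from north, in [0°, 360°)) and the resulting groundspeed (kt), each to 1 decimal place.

Leg 1: heading=293.8°, groundspeed=132.9 kt
Leg 2: heading=58.1°, groundspeed=82.6 kt
Leg 3: heading=95.4°, groundspeed=85.3 kt
Leg 4: heading=77.9°, groundspeed=82.0 kt
Leg 5: heading=85.7°, groundspeed=83.1 kt

Leg 1: desired track 285.2°; wind correction +8.6° → command heading 293.8°, groundspeed 132.9 kt
Leg 2: desired track 53.9°; wind correction +4.2° → command heading 58.1°, groundspeed 82.6 kt
Leg 3: desired track 103.6°; wind correction -8.2° → command heading 95.4°, groundspeed 85.3 kt
Leg 4: desired track 80.6°; wind correction -2.7° → command heading 77.9°, groundspeed 82.0 kt
Leg 5: desired track 91.0°; wind correction -5.3° → command heading 85.7°, groundspeed 83.1 kt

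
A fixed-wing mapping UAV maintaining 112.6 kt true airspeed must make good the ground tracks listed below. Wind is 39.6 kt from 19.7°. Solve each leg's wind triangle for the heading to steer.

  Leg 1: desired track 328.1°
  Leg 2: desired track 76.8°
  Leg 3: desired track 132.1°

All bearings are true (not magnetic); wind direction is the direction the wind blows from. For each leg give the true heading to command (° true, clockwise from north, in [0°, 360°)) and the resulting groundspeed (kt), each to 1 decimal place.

Leg 1: desired track 328.1°; wind correction +16.0° → command heading 344.1°, groundspeed 83.6 kt
Leg 2: desired track 76.8°; wind correction -17.2° → command heading 59.6°, groundspeed 86.1 kt
Leg 3: desired track 132.1°; wind correction -19.0° → command heading 113.1°, groundspeed 121.6 kt

Leg 1: heading=344.1°, groundspeed=83.6 kt
Leg 2: heading=59.6°, groundspeed=86.1 kt
Leg 3: heading=113.1°, groundspeed=121.6 kt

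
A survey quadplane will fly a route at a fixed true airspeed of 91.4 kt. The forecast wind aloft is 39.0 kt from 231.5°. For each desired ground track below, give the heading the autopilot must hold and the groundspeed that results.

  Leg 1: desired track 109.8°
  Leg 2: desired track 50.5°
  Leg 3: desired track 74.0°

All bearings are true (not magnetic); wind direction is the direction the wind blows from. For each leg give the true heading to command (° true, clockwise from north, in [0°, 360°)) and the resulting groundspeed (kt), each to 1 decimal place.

Leg 1: heading=131.1°, groundspeed=105.7 kt
Leg 2: heading=50.1°, groundspeed=130.4 kt
Leg 3: heading=83.4°, groundspeed=126.2 kt

Leg 1: desired track 109.8°; wind correction +21.3° → command heading 131.1°, groundspeed 105.7 kt
Leg 2: desired track 50.5°; wind correction -0.4° → command heading 50.1°, groundspeed 130.4 kt
Leg 3: desired track 74.0°; wind correction +9.4° → command heading 83.4°, groundspeed 126.2 kt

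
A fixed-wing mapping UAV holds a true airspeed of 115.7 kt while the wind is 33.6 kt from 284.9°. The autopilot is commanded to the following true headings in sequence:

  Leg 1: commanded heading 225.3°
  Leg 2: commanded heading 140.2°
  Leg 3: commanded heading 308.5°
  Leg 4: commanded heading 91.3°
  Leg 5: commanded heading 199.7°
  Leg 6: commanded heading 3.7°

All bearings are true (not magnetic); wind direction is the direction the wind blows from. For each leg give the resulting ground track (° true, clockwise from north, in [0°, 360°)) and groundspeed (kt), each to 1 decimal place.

Leg 1: track=208.9°, groundspeed=102.9 kt
Leg 2: track=132.5°, groundspeed=144.4 kt
Leg 3: track=317.5°, groundspeed=86.0 kt
Leg 4: track=94.3°, groundspeed=148.6 kt
Leg 5: track=183.2°, groundspeed=117.7 kt
Leg 6: track=20.5°, groundspeed=114.0 kt

Leg 1: heading 225.3°; drift -16.4° → track 208.9°, groundspeed 102.9 kt
Leg 2: heading 140.2°; drift -7.7° → track 132.5°, groundspeed 144.4 kt
Leg 3: heading 308.5°; drift +9.0° → track 317.5°, groundspeed 86.0 kt
Leg 4: heading 91.3°; drift +3.0° → track 94.3°, groundspeed 148.6 kt
Leg 5: heading 199.7°; drift -16.5° → track 183.2°, groundspeed 117.7 kt
Leg 6: heading 3.7°; drift +16.8° → track 20.5°, groundspeed 114.0 kt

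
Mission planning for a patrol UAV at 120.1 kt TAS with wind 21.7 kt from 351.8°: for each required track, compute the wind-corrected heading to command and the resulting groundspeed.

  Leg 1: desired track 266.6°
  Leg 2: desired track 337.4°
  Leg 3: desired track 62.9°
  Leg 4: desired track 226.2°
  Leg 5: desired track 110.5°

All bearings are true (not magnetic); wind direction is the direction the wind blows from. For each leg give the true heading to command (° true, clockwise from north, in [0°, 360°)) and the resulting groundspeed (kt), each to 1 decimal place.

Leg 1: desired track 266.6°; wind correction +10.4° → command heading 277.0°, groundspeed 116.3 kt
Leg 2: desired track 337.4°; wind correction +2.6° → command heading 340.0°, groundspeed 99.0 kt
Leg 3: desired track 62.9°; wind correction -9.8° → command heading 53.1°, groundspeed 111.3 kt
Leg 4: desired track 226.2°; wind correction +8.4° → command heading 234.6°, groundspeed 131.4 kt
Leg 5: desired track 110.5°; wind correction -9.1° → command heading 101.4°, groundspeed 129.0 kt

Leg 1: heading=277.0°, groundspeed=116.3 kt
Leg 2: heading=340.0°, groundspeed=99.0 kt
Leg 3: heading=53.1°, groundspeed=111.3 kt
Leg 4: heading=234.6°, groundspeed=131.4 kt
Leg 5: heading=101.4°, groundspeed=129.0 kt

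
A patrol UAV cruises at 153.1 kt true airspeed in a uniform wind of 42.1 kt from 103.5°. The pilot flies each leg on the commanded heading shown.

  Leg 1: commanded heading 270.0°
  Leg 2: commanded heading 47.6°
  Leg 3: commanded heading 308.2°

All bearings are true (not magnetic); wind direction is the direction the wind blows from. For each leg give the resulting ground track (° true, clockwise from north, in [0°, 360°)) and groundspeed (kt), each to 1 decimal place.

Leg 1: heading 270.0°; drift +2.9° → track 272.9°, groundspeed 194.3 kt
Leg 2: heading 47.6°; drift -15.1° → track 32.5°, groundspeed 134.1 kt
Leg 3: heading 308.2°; drift -5.3° → track 302.9°, groundspeed 192.2 kt

Leg 1: track=272.9°, groundspeed=194.3 kt
Leg 2: track=32.5°, groundspeed=134.1 kt
Leg 3: track=302.9°, groundspeed=192.2 kt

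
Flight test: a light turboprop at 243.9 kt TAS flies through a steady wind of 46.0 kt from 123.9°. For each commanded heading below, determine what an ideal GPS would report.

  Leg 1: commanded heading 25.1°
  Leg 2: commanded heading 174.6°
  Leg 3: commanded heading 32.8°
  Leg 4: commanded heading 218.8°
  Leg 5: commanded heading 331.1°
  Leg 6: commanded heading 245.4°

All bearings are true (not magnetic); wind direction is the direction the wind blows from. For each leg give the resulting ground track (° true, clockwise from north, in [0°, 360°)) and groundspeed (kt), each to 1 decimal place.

Leg 1: heading 25.1°; drift -10.3° → track 14.8°, groundspeed 255.0 kt
Leg 2: heading 174.6°; drift +9.4° → track 184.0°, groundspeed 217.7 kt
Leg 3: heading 32.8°; drift -10.6° → track 22.2°, groundspeed 249.1 kt
Leg 4: heading 218.8°; drift +10.5° → track 229.3°, groundspeed 252.0 kt
Leg 5: heading 331.1°; drift -4.2° → track 326.9°, groundspeed 285.6 kt
Leg 6: heading 245.4°; drift +8.3° → track 253.7°, groundspeed 270.8 kt

Leg 1: track=14.8°, groundspeed=255.0 kt
Leg 2: track=184.0°, groundspeed=217.7 kt
Leg 3: track=22.2°, groundspeed=249.1 kt
Leg 4: track=229.3°, groundspeed=252.0 kt
Leg 5: track=326.9°, groundspeed=285.6 kt
Leg 6: track=253.7°, groundspeed=270.8 kt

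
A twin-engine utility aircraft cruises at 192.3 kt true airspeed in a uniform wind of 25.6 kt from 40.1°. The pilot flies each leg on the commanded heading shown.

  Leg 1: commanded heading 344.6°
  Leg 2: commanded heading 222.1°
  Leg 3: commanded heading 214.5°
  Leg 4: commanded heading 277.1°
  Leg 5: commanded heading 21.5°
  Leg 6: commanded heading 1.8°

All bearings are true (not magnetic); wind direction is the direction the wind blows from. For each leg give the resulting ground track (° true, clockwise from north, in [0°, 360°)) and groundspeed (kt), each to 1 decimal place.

Leg 1: heading 344.6°; drift -6.8° → track 337.8°, groundspeed 179.0 kt
Leg 2: heading 222.1°; drift -0.2° → track 221.9°, groundspeed 217.9 kt
Leg 3: heading 214.5°; drift +0.7° → track 215.2°, groundspeed 217.8 kt
Leg 4: heading 277.1°; drift -5.9° → track 271.2°, groundspeed 207.4 kt
Leg 5: heading 21.5°; drift -2.8° → track 18.7°, groundspeed 168.2 kt
Leg 6: heading 1.8°; drift -5.3° → track 356.5°, groundspeed 172.9 kt

Leg 1: track=337.8°, groundspeed=179.0 kt
Leg 2: track=221.9°, groundspeed=217.9 kt
Leg 3: track=215.2°, groundspeed=217.8 kt
Leg 4: track=271.2°, groundspeed=207.4 kt
Leg 5: track=18.7°, groundspeed=168.2 kt
Leg 6: track=356.5°, groundspeed=172.9 kt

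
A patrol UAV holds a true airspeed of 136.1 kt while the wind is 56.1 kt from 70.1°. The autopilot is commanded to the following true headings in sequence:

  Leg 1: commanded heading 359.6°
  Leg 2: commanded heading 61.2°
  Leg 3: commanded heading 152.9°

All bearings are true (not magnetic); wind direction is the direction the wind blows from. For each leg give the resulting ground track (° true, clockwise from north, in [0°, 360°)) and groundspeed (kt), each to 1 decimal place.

Leg 1: track=335.3°, groundspeed=128.7 kt
Leg 2: track=55.1°, groundspeed=81.1 kt
Leg 3: track=176.2°, groundspeed=140.6 kt

Leg 1: heading 359.6°; drift -24.3° → track 335.3°, groundspeed 128.7 kt
Leg 2: heading 61.2°; drift -6.1° → track 55.1°, groundspeed 81.1 kt
Leg 3: heading 152.9°; drift +23.3° → track 176.2°, groundspeed 140.6 kt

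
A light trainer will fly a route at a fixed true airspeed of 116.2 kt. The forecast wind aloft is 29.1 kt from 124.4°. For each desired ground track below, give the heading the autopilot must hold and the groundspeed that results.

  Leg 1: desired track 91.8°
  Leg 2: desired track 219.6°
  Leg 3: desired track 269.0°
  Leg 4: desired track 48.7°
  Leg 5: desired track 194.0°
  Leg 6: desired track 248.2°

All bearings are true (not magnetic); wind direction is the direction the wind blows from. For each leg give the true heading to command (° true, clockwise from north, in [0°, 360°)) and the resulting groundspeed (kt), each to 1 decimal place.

Leg 1: heading=99.6°, groundspeed=90.6 kt
Leg 2: heading=205.2°, groundspeed=115.2 kt
Leg 3: heading=260.7°, groundspeed=138.7 kt
Leg 4: heading=62.7°, groundspeed=105.5 kt
Leg 5: heading=180.4°, groundspeed=102.8 kt
Leg 6: heading=236.2°, groundspeed=129.8 kt

Leg 1: desired track 91.8°; wind correction +7.8° → command heading 99.6°, groundspeed 90.6 kt
Leg 2: desired track 219.6°; wind correction -14.4° → command heading 205.2°, groundspeed 115.2 kt
Leg 3: desired track 269.0°; wind correction -8.3° → command heading 260.7°, groundspeed 138.7 kt
Leg 4: desired track 48.7°; wind correction +14.0° → command heading 62.7°, groundspeed 105.5 kt
Leg 5: desired track 194.0°; wind correction -13.6° → command heading 180.4°, groundspeed 102.8 kt
Leg 6: desired track 248.2°; wind correction -12.0° → command heading 236.2°, groundspeed 129.8 kt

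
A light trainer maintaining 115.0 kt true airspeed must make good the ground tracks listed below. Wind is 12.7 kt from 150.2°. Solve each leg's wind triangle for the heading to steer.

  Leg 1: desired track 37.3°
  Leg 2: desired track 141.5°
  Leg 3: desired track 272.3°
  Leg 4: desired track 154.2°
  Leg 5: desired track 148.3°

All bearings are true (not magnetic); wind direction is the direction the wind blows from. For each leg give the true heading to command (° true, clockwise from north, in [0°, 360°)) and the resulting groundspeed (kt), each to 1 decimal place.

Leg 1: desired track 37.3°; wind correction +5.8° → command heading 43.1°, groundspeed 119.3 kt
Leg 2: desired track 141.5°; wind correction +1.0° → command heading 142.5°, groundspeed 102.4 kt
Leg 3: desired track 272.3°; wind correction -5.4° → command heading 266.9°, groundspeed 121.2 kt
Leg 4: desired track 154.2°; wind correction -0.4° → command heading 153.8°, groundspeed 102.3 kt
Leg 5: desired track 148.3°; wind correction +0.2° → command heading 148.5°, groundspeed 102.3 kt

Leg 1: heading=43.1°, groundspeed=119.3 kt
Leg 2: heading=142.5°, groundspeed=102.4 kt
Leg 3: heading=266.9°, groundspeed=121.2 kt
Leg 4: heading=153.8°, groundspeed=102.3 kt
Leg 5: heading=148.5°, groundspeed=102.3 kt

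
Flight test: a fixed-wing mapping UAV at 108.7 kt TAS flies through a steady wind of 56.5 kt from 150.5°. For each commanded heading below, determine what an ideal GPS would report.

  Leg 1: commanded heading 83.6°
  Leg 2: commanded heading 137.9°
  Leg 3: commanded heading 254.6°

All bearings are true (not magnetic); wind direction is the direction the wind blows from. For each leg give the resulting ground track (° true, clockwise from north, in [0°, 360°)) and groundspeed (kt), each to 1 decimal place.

Leg 1: heading 83.6°; drift -31.0° → track 52.6°, groundspeed 100.9 kt
Leg 2: heading 137.9°; drift -13.0° → track 124.9°, groundspeed 55.0 kt
Leg 3: heading 254.6°; drift +24.1° → track 278.7°, groundspeed 134.2 kt

Leg 1: track=52.6°, groundspeed=100.9 kt
Leg 2: track=124.9°, groundspeed=55.0 kt
Leg 3: track=278.7°, groundspeed=134.2 kt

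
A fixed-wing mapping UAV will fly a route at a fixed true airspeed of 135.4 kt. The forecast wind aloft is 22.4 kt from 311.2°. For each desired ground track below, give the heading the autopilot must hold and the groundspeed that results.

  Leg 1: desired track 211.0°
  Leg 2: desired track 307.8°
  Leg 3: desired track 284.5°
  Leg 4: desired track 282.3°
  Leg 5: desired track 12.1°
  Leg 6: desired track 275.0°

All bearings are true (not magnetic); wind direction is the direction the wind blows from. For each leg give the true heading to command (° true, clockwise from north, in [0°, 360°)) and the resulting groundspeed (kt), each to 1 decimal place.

Leg 1: desired track 211.0°; wind correction +9.4° → command heading 220.4°, groundspeed 137.6 kt
Leg 2: desired track 307.8°; wind correction +0.6° → command heading 308.4°, groundspeed 113.0 kt
Leg 3: desired track 284.5°; wind correction +4.3° → command heading 288.8°, groundspeed 115.0 kt
Leg 4: desired track 282.3°; wind correction +4.6° → command heading 286.9°, groundspeed 115.4 kt
Leg 5: desired track 12.1°; wind correction -8.3° → command heading 3.8°, groundspeed 123.1 kt
Leg 6: desired track 275.0°; wind correction +5.6° → command heading 280.6°, groundspeed 116.7 kt

Leg 1: heading=220.4°, groundspeed=137.6 kt
Leg 2: heading=308.4°, groundspeed=113.0 kt
Leg 3: heading=288.8°, groundspeed=115.0 kt
Leg 4: heading=286.9°, groundspeed=115.4 kt
Leg 5: heading=3.8°, groundspeed=123.1 kt
Leg 6: heading=280.6°, groundspeed=116.7 kt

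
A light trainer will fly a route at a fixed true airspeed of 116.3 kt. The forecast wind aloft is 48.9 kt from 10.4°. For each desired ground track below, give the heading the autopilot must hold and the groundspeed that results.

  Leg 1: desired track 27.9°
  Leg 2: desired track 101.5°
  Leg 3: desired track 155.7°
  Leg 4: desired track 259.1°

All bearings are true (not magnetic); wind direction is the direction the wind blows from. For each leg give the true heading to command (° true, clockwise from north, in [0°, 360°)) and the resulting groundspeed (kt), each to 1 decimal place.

Leg 1: heading=20.6°, groundspeed=68.7 kt
Leg 2: heading=76.6°, groundspeed=106.5 kt
Leg 3: heading=141.9°, groundspeed=153.1 kt
Leg 4: heading=282.2°, groundspeed=124.8 kt

Leg 1: desired track 27.9°; wind correction -7.3° → command heading 20.6°, groundspeed 68.7 kt
Leg 2: desired track 101.5°; wind correction -24.9° → command heading 76.6°, groundspeed 106.5 kt
Leg 3: desired track 155.7°; wind correction -13.8° → command heading 141.9°, groundspeed 153.1 kt
Leg 4: desired track 259.1°; wind correction +23.1° → command heading 282.2°, groundspeed 124.8 kt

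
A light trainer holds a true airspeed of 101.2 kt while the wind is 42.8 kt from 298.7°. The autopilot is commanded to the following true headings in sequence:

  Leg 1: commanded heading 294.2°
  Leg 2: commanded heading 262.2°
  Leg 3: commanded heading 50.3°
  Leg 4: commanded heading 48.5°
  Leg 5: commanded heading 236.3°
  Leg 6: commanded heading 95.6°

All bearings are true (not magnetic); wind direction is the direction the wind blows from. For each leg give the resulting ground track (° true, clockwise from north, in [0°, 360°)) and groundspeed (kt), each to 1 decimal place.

Leg 1: track=290.9°, groundspeed=58.6 kt
Leg 2: track=241.3°, groundspeed=71.5 kt
Leg 3: track=69.1°, groundspeed=123.5 kt
Leg 4: track=67.7°, groundspeed=122.5 kt
Leg 5: track=211.3°, groundspeed=89.8 kt
Leg 6: track=102.4°, groundspeed=141.6 kt

Leg 1: heading 294.2°; drift -3.3° → track 290.9°, groundspeed 58.6 kt
Leg 2: heading 262.2°; drift -20.9° → track 241.3°, groundspeed 71.5 kt
Leg 3: heading 50.3°; drift +18.8° → track 69.1°, groundspeed 123.5 kt
Leg 4: heading 48.5°; drift +19.2° → track 67.7°, groundspeed 122.5 kt
Leg 5: heading 236.3°; drift -25.0° → track 211.3°, groundspeed 89.8 kt
Leg 6: heading 95.6°; drift +6.8° → track 102.4°, groundspeed 141.6 kt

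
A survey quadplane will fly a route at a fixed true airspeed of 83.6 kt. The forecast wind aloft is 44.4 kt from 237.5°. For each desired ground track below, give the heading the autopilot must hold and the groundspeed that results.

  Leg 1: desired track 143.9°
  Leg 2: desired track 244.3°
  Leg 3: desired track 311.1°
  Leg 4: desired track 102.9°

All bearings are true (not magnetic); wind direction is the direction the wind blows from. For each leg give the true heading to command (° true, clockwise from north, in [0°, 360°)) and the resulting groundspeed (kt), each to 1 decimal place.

Leg 1: heading=175.9°, groundspeed=73.7 kt
Leg 2: heading=240.7°, groundspeed=39.3 kt
Leg 3: heading=280.5°, groundspeed=59.4 kt
Leg 4: heading=125.1°, groundspeed=108.6 kt

Leg 1: desired track 143.9°; wind correction +32.0° → command heading 175.9°, groundspeed 73.7 kt
Leg 2: desired track 244.3°; wind correction -3.6° → command heading 240.7°, groundspeed 39.3 kt
Leg 3: desired track 311.1°; wind correction -30.6° → command heading 280.5°, groundspeed 59.4 kt
Leg 4: desired track 102.9°; wind correction +22.2° → command heading 125.1°, groundspeed 108.6 kt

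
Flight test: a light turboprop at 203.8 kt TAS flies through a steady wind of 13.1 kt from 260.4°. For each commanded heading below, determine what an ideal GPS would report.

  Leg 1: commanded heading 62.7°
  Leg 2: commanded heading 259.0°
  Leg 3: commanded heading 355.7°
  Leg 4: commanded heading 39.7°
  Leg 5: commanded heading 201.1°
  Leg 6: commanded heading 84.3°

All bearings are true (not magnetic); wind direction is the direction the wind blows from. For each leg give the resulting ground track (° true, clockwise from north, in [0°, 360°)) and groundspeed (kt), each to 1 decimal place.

Leg 1: heading 62.7°; drift +1.1° → track 63.8°, groundspeed 216.3 kt
Leg 2: heading 259.0°; drift -0.1° → track 258.9°, groundspeed 190.7 kt
Leg 3: heading 355.7°; drift +3.6° → track 359.3°, groundspeed 205.4 kt
Leg 4: heading 39.7°; drift +2.3° → track 42.0°, groundspeed 213.9 kt
Leg 5: heading 201.1°; drift -3.3° → track 197.8°, groundspeed 197.4 kt
Leg 6: heading 84.3°; drift -0.2° → track 84.1°, groundspeed 216.9 kt

Leg 1: track=63.8°, groundspeed=216.3 kt
Leg 2: track=258.9°, groundspeed=190.7 kt
Leg 3: track=359.3°, groundspeed=205.4 kt
Leg 4: track=42.0°, groundspeed=213.9 kt
Leg 5: track=197.8°, groundspeed=197.4 kt
Leg 6: track=84.1°, groundspeed=216.9 kt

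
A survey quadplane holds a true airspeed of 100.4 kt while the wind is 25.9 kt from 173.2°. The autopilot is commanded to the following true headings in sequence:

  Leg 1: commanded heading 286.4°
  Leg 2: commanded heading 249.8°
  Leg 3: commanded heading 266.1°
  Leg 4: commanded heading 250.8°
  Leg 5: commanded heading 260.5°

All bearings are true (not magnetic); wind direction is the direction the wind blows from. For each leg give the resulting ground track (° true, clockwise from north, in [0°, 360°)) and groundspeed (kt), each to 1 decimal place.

Leg 1: track=298.5°, groundspeed=113.1 kt
Leg 2: track=264.7°, groundspeed=97.7 kt
Leg 3: track=280.4°, groundspeed=104.9 kt
Leg 4: track=265.7°, groundspeed=98.2 kt
Leg 5: track=275.1°, groundspeed=102.5 kt

Leg 1: heading 286.4°; drift +12.1° → track 298.5°, groundspeed 113.1 kt
Leg 2: heading 249.8°; drift +14.9° → track 264.7°, groundspeed 97.7 kt
Leg 3: heading 266.1°; drift +14.3° → track 280.4°, groundspeed 104.9 kt
Leg 4: heading 250.8°; drift +14.9° → track 265.7°, groundspeed 98.2 kt
Leg 5: heading 260.5°; drift +14.6° → track 275.1°, groundspeed 102.5 kt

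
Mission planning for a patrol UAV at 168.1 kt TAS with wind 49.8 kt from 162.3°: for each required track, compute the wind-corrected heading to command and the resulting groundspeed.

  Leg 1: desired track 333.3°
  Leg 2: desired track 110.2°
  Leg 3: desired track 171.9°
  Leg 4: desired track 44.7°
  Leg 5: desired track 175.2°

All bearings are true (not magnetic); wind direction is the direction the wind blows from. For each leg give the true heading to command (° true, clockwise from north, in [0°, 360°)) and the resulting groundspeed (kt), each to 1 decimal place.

Leg 1: heading=330.6°, groundspeed=217.1 kt
Leg 2: heading=123.7°, groundspeed=132.9 kt
Leg 3: heading=169.1°, groundspeed=118.8 kt
Leg 4: heading=59.9°, groundspeed=185.3 kt
Leg 5: heading=171.4°, groundspeed=119.2 kt

Leg 1: desired track 333.3°; wind correction -2.7° → command heading 330.6°, groundspeed 217.1 kt
Leg 2: desired track 110.2°; wind correction +13.5° → command heading 123.7°, groundspeed 132.9 kt
Leg 3: desired track 171.9°; wind correction -2.8° → command heading 169.1°, groundspeed 118.8 kt
Leg 4: desired track 44.7°; wind correction +15.2° → command heading 59.9°, groundspeed 185.3 kt
Leg 5: desired track 175.2°; wind correction -3.8° → command heading 171.4°, groundspeed 119.2 kt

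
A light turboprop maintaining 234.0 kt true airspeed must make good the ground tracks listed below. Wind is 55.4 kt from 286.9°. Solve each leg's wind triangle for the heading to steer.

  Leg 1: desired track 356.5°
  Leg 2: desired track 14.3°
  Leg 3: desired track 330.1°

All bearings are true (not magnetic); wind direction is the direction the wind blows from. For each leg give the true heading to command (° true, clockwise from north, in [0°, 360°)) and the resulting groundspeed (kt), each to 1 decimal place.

Leg 1: heading=343.7°, groundspeed=208.9 kt
Leg 2: heading=0.6°, groundspeed=224.8 kt
Leg 3: heading=320.8°, groundspeed=190.5 kt

Leg 1: desired track 356.5°; wind correction -12.8° → command heading 343.7°, groundspeed 208.9 kt
Leg 2: desired track 14.3°; wind correction -13.7° → command heading 0.6°, groundspeed 224.8 kt
Leg 3: desired track 330.1°; wind correction -9.3° → command heading 320.8°, groundspeed 190.5 kt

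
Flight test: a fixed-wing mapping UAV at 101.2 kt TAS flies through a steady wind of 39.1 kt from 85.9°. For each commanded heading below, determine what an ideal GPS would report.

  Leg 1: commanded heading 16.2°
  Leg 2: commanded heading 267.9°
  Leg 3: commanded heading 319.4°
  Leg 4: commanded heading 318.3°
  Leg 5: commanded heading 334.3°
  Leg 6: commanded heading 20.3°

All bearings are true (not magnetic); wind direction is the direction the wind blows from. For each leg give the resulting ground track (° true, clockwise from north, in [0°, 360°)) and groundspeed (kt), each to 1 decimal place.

Leg 1: track=353.5°, groundspeed=95.0 kt
Leg 2: track=267.3°, groundspeed=140.3 kt
Leg 3: track=305.2°, groundspeed=128.4 kt
Leg 4: track=304.4°, groundspeed=128.8 kt
Leg 5: track=316.8°, groundspeed=121.2 kt
Leg 6: track=357.6°, groundspeed=92.2 kt

Leg 1: heading 16.2°; drift -22.7° → track 353.5°, groundspeed 95.0 kt
Leg 2: heading 267.9°; drift -0.6° → track 267.3°, groundspeed 140.3 kt
Leg 3: heading 319.4°; drift -14.2° → track 305.2°, groundspeed 128.4 kt
Leg 4: heading 318.3°; drift -13.9° → track 304.4°, groundspeed 128.8 kt
Leg 5: heading 334.3°; drift -17.5° → track 316.8°, groundspeed 121.2 kt
Leg 6: heading 20.3°; drift -22.7° → track 357.6°, groundspeed 92.2 kt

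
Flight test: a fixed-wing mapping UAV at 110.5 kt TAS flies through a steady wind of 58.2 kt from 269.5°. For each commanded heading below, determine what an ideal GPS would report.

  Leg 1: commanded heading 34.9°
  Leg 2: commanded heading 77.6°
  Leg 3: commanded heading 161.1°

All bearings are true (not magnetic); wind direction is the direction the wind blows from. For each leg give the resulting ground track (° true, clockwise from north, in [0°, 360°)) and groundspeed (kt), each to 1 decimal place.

Leg 1: track=53.1°, groundspeed=151.8 kt
Leg 2: track=81.7°, groundspeed=167.9 kt
Leg 3: track=137.9°, groundspeed=140.2 kt

Leg 1: heading 34.9°; drift +18.2° → track 53.1°, groundspeed 151.8 kt
Leg 2: heading 77.6°; drift +4.1° → track 81.7°, groundspeed 167.9 kt
Leg 3: heading 161.1°; drift -23.2° → track 137.9°, groundspeed 140.2 kt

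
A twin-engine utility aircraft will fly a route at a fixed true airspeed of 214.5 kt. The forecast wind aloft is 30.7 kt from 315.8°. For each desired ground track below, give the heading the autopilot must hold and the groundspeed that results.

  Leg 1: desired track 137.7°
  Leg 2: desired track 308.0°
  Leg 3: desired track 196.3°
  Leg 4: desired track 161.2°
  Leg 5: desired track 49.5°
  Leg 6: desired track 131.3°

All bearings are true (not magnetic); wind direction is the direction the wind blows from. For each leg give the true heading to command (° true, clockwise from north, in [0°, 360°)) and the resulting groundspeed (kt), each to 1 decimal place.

Leg 1: desired track 137.7°; wind correction +0.3° → command heading 138.0°, groundspeed 245.2 kt
Leg 2: desired track 308.0°; wind correction +1.1° → command heading 309.1°, groundspeed 184.0 kt
Leg 3: desired track 196.3°; wind correction +7.2° → command heading 203.5°, groundspeed 227.9 kt
Leg 4: desired track 161.2°; wind correction +3.5° → command heading 164.7°, groundspeed 241.8 kt
Leg 5: desired track 49.5°; wind correction -8.2° → command heading 41.3°, groundspeed 214.3 kt
Leg 6: desired track 131.3°; wind correction -0.6° → command heading 130.7°, groundspeed 245.1 kt

Leg 1: heading=138.0°, groundspeed=245.2 kt
Leg 2: heading=309.1°, groundspeed=184.0 kt
Leg 3: heading=203.5°, groundspeed=227.9 kt
Leg 4: heading=164.7°, groundspeed=241.8 kt
Leg 5: heading=41.3°, groundspeed=214.3 kt
Leg 6: heading=130.7°, groundspeed=245.1 kt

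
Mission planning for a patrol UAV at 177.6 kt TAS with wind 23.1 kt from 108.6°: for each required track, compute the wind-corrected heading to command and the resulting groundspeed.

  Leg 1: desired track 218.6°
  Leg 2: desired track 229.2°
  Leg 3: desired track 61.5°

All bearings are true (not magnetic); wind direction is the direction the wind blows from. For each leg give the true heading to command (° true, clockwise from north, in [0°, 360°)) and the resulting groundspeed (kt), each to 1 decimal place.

Leg 1: desired track 218.6°; wind correction -7.0° → command heading 211.6°, groundspeed 184.2 kt
Leg 2: desired track 229.2°; wind correction -6.4° → command heading 222.8°, groundspeed 188.2 kt
Leg 3: desired track 61.5°; wind correction +5.5° → command heading 67.0°, groundspeed 161.1 kt

Leg 1: heading=211.6°, groundspeed=184.2 kt
Leg 2: heading=222.8°, groundspeed=188.2 kt
Leg 3: heading=67.0°, groundspeed=161.1 kt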